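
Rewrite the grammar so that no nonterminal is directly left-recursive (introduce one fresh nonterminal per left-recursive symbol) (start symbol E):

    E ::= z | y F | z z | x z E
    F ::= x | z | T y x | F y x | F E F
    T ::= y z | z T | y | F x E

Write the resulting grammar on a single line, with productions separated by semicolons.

E ::= z | y F | z z | x z E; F ::= x F' | z F' | T y x F'; T ::= y z | z T | y | F x E; F' ::= y x F' | E F F' | ε

Left recursion appears on F.
For F: α = {y x, E F}, β = {x, z, T y x}. Rewrite as F → β F' and F' → α F' | ε.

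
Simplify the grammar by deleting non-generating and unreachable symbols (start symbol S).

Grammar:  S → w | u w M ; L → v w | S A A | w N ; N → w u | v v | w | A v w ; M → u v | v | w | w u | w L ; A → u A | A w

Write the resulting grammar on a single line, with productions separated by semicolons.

S → w | u w M; L → v w | w N; N → w u | v v | w; M → u v | v | w | w u | w L

Generating nonterminals: {L, M, N, S}.
Reachable from S after that: {L, M, N, S}.
Removed useless symbols: {A} and every production mentioning them.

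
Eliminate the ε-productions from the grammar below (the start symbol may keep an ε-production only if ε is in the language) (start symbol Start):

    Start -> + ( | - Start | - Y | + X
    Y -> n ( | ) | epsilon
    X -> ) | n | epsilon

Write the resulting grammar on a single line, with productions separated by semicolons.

Start -> + ( | - Start | - Y | - | + X | +; Y -> n ( | ); X -> ) | n

Nullable set = {X, Y}.
ε ∉ L(G), so no ε-production is kept.
Add the nullable-subset variants: Start → - Y gives - Y | -. Start → + X gives + X | +.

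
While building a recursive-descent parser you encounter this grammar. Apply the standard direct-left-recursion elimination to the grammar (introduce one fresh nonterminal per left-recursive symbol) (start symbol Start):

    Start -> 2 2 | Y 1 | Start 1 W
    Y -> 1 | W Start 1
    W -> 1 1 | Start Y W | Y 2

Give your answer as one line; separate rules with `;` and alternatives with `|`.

Left recursion appears on Start.
For Start: α = {1 W}, β = {2 2, Y 1}. Rewrite as Start → β Start1 and Start1 → α Start1 | ε.

Start -> 2 2 Start1 | Y 1 Start1; Y -> 1 | W Start 1; W -> 1 1 | Start Y W | Y 2; Start1 -> 1 W Start1 | ε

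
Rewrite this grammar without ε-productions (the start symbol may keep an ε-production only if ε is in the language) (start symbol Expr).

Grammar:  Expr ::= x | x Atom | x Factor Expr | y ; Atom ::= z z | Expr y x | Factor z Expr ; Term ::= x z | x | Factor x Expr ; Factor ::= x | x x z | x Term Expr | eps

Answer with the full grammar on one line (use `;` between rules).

Nullable nonterminals: {Factor}.
ε ∉ L(G), so no ε-production is kept.
Add the nullable-subset variants: Expr → x Factor Expr gives x Factor Expr | x Expr. Atom → Factor z Expr gives Factor z Expr | z Expr. Term → Factor x Expr gives Factor x Expr | x Expr.

Expr ::= x | x Atom | x Factor Expr | x Expr | y; Atom ::= z z | Expr y x | Factor z Expr | z Expr; Term ::= x z | x | Factor x Expr | x Expr; Factor ::= x | x x z | x Term Expr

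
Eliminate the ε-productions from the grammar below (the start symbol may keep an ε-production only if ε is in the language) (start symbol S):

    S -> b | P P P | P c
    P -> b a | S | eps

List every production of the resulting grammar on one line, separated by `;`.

S -> b | P P P | P P | P | P c | c | eps; P -> b a | S

Nullable nonterminals: {P, S}.
ε ∈ L(G) since S is nullable, so keep S → ε.
Add the nullable-subset variants: S → P P P gives P P P | P P | P. S → P c gives P c | c.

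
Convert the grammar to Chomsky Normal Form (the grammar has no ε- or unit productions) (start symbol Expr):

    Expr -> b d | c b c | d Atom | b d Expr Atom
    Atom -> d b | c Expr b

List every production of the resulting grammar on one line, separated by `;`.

Expr -> X1 X2 | X3 Y1 | X2 Atom | X1 Y2; Atom -> X2 X1 | X3 Y4; X1 -> b; X2 -> d; X3 -> c; Y1 -> X1 X3; Y2 -> X2 Y3; Y3 -> Expr Atom; Y4 -> Expr X1

Introduce a nonterminal for each terminal appearing in a rule of length ≥ 2: X1 → b, X2 → d, X3 → c.
Binarize each right-hand side of length ≥ 3 by chaining fresh nonterminals (Y1, Y2, …): affected rules were Expr → X3 X1 X3; Expr → X1 X2 Expr Atom; Atom → X3 Expr X1.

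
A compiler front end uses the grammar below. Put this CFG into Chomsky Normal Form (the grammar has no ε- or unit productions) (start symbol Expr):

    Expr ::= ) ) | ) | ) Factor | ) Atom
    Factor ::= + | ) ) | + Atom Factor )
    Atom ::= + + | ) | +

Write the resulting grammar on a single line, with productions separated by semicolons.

Expr ::= X1 X1 | ) | X1 Factor | X1 Atom; Factor ::= + | X1 X1 | X2 Y1; Atom ::= X2 X2 | ) | +; X1 ::= ); X2 ::= +; Y1 ::= Atom Y2; Y2 ::= Factor X1

Introduce a nonterminal for each terminal appearing in a rule of length ≥ 2: X1 → ), X2 → +.
Binarize each right-hand side of length ≥ 3 by chaining fresh nonterminals (Y1, Y2, …): affected rules were Factor → X2 Atom Factor X1.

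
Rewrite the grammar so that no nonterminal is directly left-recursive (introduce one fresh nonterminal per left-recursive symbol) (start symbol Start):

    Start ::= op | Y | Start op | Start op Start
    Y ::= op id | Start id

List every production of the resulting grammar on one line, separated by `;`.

Left recursion appears on Start.
For Start: α = {op, op Start}, β = {op, Y}. Rewrite as Start → β Start1 and Start1 → α Start1 | ε.

Start ::= op Start1 | Y Start1; Y ::= op id | Start id; Start1 ::= op Start1 | op Start Start1 | ε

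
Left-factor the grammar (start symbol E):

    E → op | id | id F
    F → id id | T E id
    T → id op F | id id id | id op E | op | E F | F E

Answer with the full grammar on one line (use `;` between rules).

E has alternatives sharing prefix 'id': factor to E → id E' with E' → ε | F.
T has alternatives sharing prefix 'id': factor to T → id T' with T' → op F | id id | op E.
T' has alternatives sharing prefix 'op': factor to T' → op T'' with T'' → F | E.

E → op | id E'; F → id id | T E id; T → op | E F | F E | id T'; E' → ε | F; T' → id id | op T''; T'' → F | E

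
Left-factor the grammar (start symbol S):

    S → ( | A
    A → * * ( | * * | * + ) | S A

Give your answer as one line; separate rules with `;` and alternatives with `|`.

S → ( | A; A → S A | * A'; A' → + ) | * A''; A'' → ( | ε

A has alternatives sharing prefix '*': factor to A → * A' with A' → * ( | * | + ).
A' has alternatives sharing prefix '*': factor to A' → * A'' with A'' → ( | ε.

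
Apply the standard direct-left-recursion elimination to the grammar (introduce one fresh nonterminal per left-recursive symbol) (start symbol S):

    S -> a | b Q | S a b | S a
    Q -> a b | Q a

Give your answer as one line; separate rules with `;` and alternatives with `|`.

S -> a S' | b Q S'; Q -> a b Q'; S' -> a b S' | a S' | ε; Q' -> a Q' | ε

S, Q are directly left-recursive.
For S: α = {a b, a}, β = {a, b Q}. Rewrite as S → β S' and S' → α S' | ε.
For Q: α = {a}, β = {a b}. Rewrite as Q → β Q' and Q' → α Q' | ε.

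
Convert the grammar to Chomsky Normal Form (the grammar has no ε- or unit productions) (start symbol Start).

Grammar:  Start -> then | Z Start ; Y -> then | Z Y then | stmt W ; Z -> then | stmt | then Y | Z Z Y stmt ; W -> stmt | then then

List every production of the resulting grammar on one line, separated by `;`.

Introduce a nonterminal for each terminal appearing in a rule of length ≥ 2: X1 → then, X2 → stmt.
Binarize each right-hand side of length ≥ 3 by chaining fresh nonterminals (Y1, Y2, …): affected rules were Y → Z Y X1; Z → Z Z Y X2.

Start -> then | Z Start; Y -> then | Z Y1 | X2 W; Z -> then | stmt | X1 Y | Z Y2; W -> stmt | X1 X1; X1 -> then; X2 -> stmt; Y1 -> Y X1; Y2 -> Z Y3; Y3 -> Y X2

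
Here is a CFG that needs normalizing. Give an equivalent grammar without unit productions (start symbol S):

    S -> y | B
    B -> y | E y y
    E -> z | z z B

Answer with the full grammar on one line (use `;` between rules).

S -> y | E y y; B -> y | E y y; E -> z | z z B

Unit pairs: S ⇒* {B}.
For every A with A ⇒* B via unit rules, add B's non-unit alternatives to A; then delete every rule of the form X → Y.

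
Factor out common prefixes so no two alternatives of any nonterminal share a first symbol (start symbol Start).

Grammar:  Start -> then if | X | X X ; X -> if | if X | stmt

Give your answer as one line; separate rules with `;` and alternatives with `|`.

Start -> then if | X Start1; X -> stmt | if X1; Start1 -> ε | X; X1 -> ε | X

Start has alternatives sharing prefix 'X': factor to Start → X Start1 with Start1 → ε | X.
X has alternatives sharing prefix 'if': factor to X → if X1 with X1 → ε | X.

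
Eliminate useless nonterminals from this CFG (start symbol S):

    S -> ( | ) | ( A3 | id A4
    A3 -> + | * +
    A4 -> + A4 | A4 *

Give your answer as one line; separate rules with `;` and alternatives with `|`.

Generating nonterminals: {A3, S}.
Reachable from S after that: {A3, S}.
Removed useless symbols: {A4} and every production mentioning them.

S -> ( | ) | ( A3; A3 -> + | * +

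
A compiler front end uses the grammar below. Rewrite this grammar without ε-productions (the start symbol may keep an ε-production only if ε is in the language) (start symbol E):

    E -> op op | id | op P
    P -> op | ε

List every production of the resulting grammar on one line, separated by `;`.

E -> op op | id | op P | op; P -> op

The nullable symbols are {P}.
ε ∉ L(G), so no ε-production is kept.
For each production, add variants omitting each subset of nullable occurrences: E → op P gives op P | op.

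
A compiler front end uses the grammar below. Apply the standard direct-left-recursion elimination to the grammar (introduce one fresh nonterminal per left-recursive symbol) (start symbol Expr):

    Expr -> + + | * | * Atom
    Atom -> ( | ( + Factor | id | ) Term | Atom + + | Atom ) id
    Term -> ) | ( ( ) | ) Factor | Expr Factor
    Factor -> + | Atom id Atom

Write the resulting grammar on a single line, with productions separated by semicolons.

Expr -> + + | * | * Atom; Atom -> ( Atom1 | ( + Factor Atom1 | id Atom1 | ) Term Atom1; Term -> ) | ( ( ) | ) Factor | Expr Factor; Factor -> + | Atom id Atom; Atom1 -> + + Atom1 | ) id Atom1 | ε

Directly left-recursive nonterminal: Atom.
For Atom: α = {+ +, ) id}, β = {(, ( + Factor, id, ) Term}. Rewrite as Atom → β Atom1 and Atom1 → α Atom1 | ε.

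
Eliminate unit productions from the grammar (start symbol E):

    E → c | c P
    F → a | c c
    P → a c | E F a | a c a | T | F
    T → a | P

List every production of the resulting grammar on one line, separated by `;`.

E → c | c P; F → a | c c; P → a | c c | a c | E F a | a c a; T → a | c c | a c | E F a | a c a

Unit pairs: P ⇒* {F, T}; T ⇒* {F, P}.
Replace each nonterminal's rules with the union of the non-unit rules of every nonterminal it unit-derives.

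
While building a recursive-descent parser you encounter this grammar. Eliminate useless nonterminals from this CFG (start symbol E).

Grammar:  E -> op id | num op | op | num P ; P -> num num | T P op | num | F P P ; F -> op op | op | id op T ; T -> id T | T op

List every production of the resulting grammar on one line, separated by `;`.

Generating nonterminals: {E, F, P}.
Reachable from E after that: {E, F, P}.
Removed useless symbols: {T} and every production mentioning them.

E -> op id | num op | op | num P; P -> num num | num | F P P; F -> op op | op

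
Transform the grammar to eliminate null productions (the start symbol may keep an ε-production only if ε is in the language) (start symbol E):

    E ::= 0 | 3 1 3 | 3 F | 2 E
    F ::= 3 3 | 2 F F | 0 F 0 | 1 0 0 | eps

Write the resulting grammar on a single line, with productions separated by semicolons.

The nullable symbols are {F}.
ε ∉ L(G), so no ε-production is kept.
Expand every rule over subsets of its nullable positions: E → 3 F gives 3 F | 3. F → 2 F F gives 2 F F | 2 F | 2. F → 0 F 0 gives 0 F 0 | 0 0.

E ::= 0 | 3 1 3 | 3 F | 3 | 2 E; F ::= 3 3 | 2 F F | 2 F | 2 | 0 F 0 | 0 0 | 1 0 0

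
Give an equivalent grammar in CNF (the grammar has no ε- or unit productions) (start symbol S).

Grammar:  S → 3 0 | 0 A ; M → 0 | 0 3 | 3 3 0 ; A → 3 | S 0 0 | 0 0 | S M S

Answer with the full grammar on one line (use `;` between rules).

Introduce a nonterminal for each terminal appearing in a rule of length ≥ 2: X1 → 3, X2 → 0.
Binarize each right-hand side of length ≥ 3 by chaining fresh nonterminals (Y1, Y2, …): affected rules were M → X1 X1 X2; A → S X2 X2; A → S M S.

S → X1 X2 | X2 A; M → 0 | X2 X1 | X1 Y1; A → 3 | S Y2 | X2 X2 | S Y3; X1 → 3; X2 → 0; Y1 → X1 X2; Y2 → X2 X2; Y3 → M S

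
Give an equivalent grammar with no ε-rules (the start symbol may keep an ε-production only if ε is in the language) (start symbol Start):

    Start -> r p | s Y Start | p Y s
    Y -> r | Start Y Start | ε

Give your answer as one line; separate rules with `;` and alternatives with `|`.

The nullable symbols are {Y}.
ε ∉ L(G), so no ε-production is kept.
Add the nullable-subset variants: Start → s Y Start gives s Y Start | s Start. Start → p Y s gives p Y s | p s. Y → Start Y Start gives Start Y Start | Start Start.

Start -> r p | s Y Start | s Start | p Y s | p s; Y -> r | Start Y Start | Start Start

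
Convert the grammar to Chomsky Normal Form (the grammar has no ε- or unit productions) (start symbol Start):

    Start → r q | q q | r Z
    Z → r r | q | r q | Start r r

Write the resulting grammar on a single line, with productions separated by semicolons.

Start → X1 X2 | X2 X2 | X1 Z; Z → X1 X1 | q | X1 X2 | Start Y1; X1 → r; X2 → q; Y1 → X1 X1

Introduce a nonterminal for each terminal appearing in a rule of length ≥ 2: X1 → r, X2 → q.
Binarize each right-hand side of length ≥ 3 by chaining fresh nonterminals (Y1, Y2, …): affected rules were Z → Start X1 X1.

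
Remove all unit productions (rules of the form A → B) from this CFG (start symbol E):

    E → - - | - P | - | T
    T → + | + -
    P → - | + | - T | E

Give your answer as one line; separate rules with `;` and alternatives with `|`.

E → - - | - P | - | + | + -; T → + | + -; P → - - | - P | - | + | - T | + -

Unit pairs: E ⇒* {T}; P ⇒* {E, T}.
Replace each nonterminal's rules with the union of the non-unit rules of every nonterminal it unit-derives.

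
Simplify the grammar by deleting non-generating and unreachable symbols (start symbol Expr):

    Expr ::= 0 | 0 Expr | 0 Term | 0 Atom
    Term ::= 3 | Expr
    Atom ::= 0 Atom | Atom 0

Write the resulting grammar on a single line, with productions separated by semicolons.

Expr ::= 0 | 0 Expr | 0 Term; Term ::= 3 | Expr

Generating nonterminals: {Expr, Term}.
Reachable from Expr after that: {Expr, Term}.
Removed useless symbols: {Atom} and every production mentioning them.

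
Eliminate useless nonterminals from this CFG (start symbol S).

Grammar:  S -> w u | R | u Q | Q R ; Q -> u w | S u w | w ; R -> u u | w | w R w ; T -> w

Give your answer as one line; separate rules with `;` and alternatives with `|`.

S -> w u | R | u Q | Q R; Q -> u w | S u w | w; R -> u u | w | w R w

Generating nonterminals: {Q, R, S, T}.
Reachable from S after that: {Q, R, S}.
Removed useless symbols: {T} and every production mentioning them.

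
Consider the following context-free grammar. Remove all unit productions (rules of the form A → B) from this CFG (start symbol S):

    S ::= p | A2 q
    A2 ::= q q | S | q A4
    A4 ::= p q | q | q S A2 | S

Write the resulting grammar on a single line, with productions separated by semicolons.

S ::= p | A2 q; A2 ::= q q | q A4 | p | A2 q; A4 ::= p q | q | q S A2 | p | A2 q

Unit pairs: A2 ⇒* {S}; A4 ⇒* {S}.
For each unit pair (A, B), copy every non-unit production of B to A, then drop all unit productions.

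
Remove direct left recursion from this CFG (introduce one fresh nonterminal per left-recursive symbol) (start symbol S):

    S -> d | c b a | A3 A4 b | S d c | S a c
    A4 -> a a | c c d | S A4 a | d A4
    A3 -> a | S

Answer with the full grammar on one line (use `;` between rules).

S is directly left-recursive.
For S: α = {d c, a c}, β = {d, c b a, A3 A4 b}. Rewrite as S → β S' and S' → α S' | ε.

S -> d S' | c b a S' | A3 A4 b S'; A4 -> a a | c c d | S A4 a | d A4; A3 -> a | S; S' -> d c S' | a c S' | ε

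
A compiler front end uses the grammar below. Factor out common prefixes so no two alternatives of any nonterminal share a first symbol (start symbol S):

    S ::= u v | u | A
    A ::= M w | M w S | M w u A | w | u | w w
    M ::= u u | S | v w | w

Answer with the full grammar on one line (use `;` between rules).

S ::= A | u S'; A ::= u | M w A' | w A''; M ::= u u | S | v w | w; S' ::= v | ε; A' ::= ε | S | u A; A'' ::= ε | w

S has alternatives sharing prefix 'u': factor to S → u S' with S' → v | ε.
A has alternatives sharing prefix 'M w': factor to A → M w A' with A' → ε | S | u A.
A has alternatives sharing prefix 'w': factor to A → w A'' with A'' → ε | w.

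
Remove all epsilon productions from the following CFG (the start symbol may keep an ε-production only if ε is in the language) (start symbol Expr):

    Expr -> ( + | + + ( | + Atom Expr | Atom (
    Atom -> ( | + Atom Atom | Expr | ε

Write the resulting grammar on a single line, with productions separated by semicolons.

Nullable nonterminals: {Atom}.
ε ∉ L(G), so no ε-production is kept.
Expand every rule over subsets of its nullable positions: Expr → + Atom Expr gives + Atom Expr | + Expr. Expr → Atom ( gives Atom ( | (. Atom → + Atom Atom gives + Atom Atom | + Atom | +.

Expr -> ( + | + + ( | + Atom Expr | + Expr | Atom ( | (; Atom -> ( | + Atom Atom | + Atom | + | Expr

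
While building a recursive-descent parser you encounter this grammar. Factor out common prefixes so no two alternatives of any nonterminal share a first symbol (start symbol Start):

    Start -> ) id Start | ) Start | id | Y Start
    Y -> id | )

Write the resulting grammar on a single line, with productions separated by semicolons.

Start has alternatives sharing prefix ')': factor to Start → ) Start1 with Start1 → id Start | Start.

Start -> id | Y Start | ) Start1; Y -> id | ); Start1 -> id Start | Start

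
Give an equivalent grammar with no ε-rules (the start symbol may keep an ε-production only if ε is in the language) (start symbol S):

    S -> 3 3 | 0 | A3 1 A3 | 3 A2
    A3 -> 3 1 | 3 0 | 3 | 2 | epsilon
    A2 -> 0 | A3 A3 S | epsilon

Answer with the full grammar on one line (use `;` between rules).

S -> 3 3 | 0 | A3 1 A3 | A3 1 | 1 A3 | 1 | 3 A2 | 3; A3 -> 3 1 | 3 0 | 3 | 2; A2 -> 0 | A3 A3 S | A3 S | S

Nullable nonterminals: {A2, A3}.
ε ∉ L(G), so no ε-production is kept.
Expand every rule over subsets of its nullable positions: S → A3 1 A3 gives A3 1 A3 | A3 1 | 1 A3 | 1. S → 3 A2 gives 3 A2 | 3. A2 → A3 A3 S gives A3 A3 S | A3 S | S.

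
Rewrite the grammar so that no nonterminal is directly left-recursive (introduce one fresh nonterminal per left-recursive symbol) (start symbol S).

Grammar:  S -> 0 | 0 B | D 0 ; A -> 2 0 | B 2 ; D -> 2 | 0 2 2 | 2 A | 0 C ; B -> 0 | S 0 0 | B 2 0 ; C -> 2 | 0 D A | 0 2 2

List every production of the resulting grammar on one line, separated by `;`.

Left recursion appears on B.
For B: α = {2 0}, β = {0, S 0 0}. Rewrite as B → β B' and B' → α B' | ε.

S -> 0 | 0 B | D 0; A -> 2 0 | B 2; D -> 2 | 0 2 2 | 2 A | 0 C; B -> 0 B' | S 0 0 B'; C -> 2 | 0 D A | 0 2 2; B' -> 2 0 B' | eps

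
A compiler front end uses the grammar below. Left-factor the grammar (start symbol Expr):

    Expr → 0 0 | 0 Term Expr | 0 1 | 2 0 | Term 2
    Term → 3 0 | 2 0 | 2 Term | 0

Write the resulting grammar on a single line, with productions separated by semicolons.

Expr has alternatives sharing prefix '0': factor to Expr → 0 Expr1 with Expr1 → 0 | Term Expr | 1.
Term has alternatives sharing prefix '2': factor to Term → 2 Term1 with Term1 → 0 | Term.

Expr → 2 0 | Term 2 | 0 Expr1; Term → 3 0 | 0 | 2 Term1; Expr1 → 0 | Term Expr | 1; Term1 → 0 | Term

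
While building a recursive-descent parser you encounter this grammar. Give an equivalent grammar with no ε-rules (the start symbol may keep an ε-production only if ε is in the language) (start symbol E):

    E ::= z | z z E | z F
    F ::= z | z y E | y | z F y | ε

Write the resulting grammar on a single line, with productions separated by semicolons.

The nullable symbols are {F}.
ε ∉ L(G), so no ε-production is kept.
Add the nullable-subset variants: F → z F y gives z F y | z y.

E ::= z | z z E | z F; F ::= z | z y E | y | z F y | z y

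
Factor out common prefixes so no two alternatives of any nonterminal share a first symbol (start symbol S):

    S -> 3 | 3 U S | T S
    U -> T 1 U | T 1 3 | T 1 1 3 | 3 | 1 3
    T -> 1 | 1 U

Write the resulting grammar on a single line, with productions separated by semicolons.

S -> T S | 3 S'; U -> 3 | 1 3 | T 1 U'; T -> 1 T'; S' -> ε | U S; U' -> U | 3 | 1 3; T' -> ε | U

S has alternatives sharing prefix '3': factor to S → 3 S' with S' → ε | U S.
U has alternatives sharing prefix 'T 1': factor to U → T 1 U' with U' → U | 3 | 1 3.
T has alternatives sharing prefix '1': factor to T → 1 T' with T' → ε | U.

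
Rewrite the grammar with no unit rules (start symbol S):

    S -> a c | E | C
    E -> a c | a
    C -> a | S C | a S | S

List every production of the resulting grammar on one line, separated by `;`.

Unit pairs: C ⇒* {E, S}; S ⇒* {C, E}.
For each unit pair (A, B), copy every non-unit production of B to A, then drop all unit productions.

S -> a c | a | S C | a S; E -> a c | a; C -> a c | a | S C | a S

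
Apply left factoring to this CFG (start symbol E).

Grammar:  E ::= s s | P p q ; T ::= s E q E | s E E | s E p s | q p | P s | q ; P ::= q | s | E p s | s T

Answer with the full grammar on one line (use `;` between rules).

T has alternatives sharing prefix 's E': factor to T → s E T' with T' → q E | E | p s.
T has alternatives sharing prefix 'q': factor to T → q T'' with T'' → p | ε.
P has alternatives sharing prefix 's': factor to P → s P' with P' → ε | T.

E ::= s s | P p q; T ::= P s | s E T' | q T''; P ::= q | E p s | s P'; T' ::= q E | E | p s; T'' ::= p | ε; P' ::= ε | T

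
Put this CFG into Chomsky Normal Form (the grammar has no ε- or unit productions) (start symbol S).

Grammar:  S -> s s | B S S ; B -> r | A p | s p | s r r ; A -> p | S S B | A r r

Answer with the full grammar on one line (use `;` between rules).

Introduce a nonterminal for each terminal appearing in a rule of length ≥ 2: X1 → s, X2 → p, X3 → r.
Binarize each right-hand side of length ≥ 3 by chaining fresh nonterminals (Y1, Y2, …): affected rules were S → B S S; B → X1 X3 X3; A → S S B; A → A X3 X3.

S -> X1 X1 | B Y1; B -> r | A X2 | X1 X2 | X1 Y2; A -> p | S Y3 | A Y4; X1 -> s; X2 -> p; X3 -> r; Y1 -> S S; Y2 -> X3 X3; Y3 -> S B; Y4 -> X3 X3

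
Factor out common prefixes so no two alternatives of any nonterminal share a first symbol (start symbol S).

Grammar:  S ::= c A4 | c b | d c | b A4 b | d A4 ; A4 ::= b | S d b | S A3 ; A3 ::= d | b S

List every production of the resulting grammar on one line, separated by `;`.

S has alternatives sharing prefix 'c': factor to S → c S' with S' → A4 | b.
S has alternatives sharing prefix 'd': factor to S → d S'' with S'' → c | A4.
A4 has alternatives sharing prefix 'S': factor to A4 → S A4' with A4' → d b | A3.

S ::= b A4 b | c S' | d S''; A4 ::= b | S A4'; A3 ::= d | b S; S' ::= A4 | b; S'' ::= c | A4; A4' ::= d b | A3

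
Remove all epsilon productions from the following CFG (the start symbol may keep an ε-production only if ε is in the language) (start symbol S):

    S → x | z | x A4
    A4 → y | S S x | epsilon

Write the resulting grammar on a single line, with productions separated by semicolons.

Nullable nonterminals: {A4}.
ε ∉ L(G), so no ε-production is kept.

S → x | z | x A4; A4 → y | S S x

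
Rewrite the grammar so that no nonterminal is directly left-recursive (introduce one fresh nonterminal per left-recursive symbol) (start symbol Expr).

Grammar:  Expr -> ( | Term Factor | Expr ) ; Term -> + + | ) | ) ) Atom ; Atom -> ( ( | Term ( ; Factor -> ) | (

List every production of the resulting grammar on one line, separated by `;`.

Expr is directly left-recursive.
For Expr: α = {)}, β = {(, Term Factor}. Rewrite as Expr → β Expr1 and Expr1 → α Expr1 | ε.

Expr -> ( Expr1 | Term Factor Expr1; Term -> + + | ) | ) ) Atom; Atom -> ( ( | Term (; Factor -> ) | (; Expr1 -> ) Expr1 | ε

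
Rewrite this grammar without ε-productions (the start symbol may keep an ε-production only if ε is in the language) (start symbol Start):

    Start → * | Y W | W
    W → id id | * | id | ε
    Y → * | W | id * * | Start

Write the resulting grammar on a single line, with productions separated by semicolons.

Start → * | Y W | Y | W | ε; W → id id | * | id; Y → * | W | id * * | Start

Nullable nonterminals: {Start, W, Y}.
ε ∈ L(G) since Start is nullable, so keep Start → ε.
For each production, add variants omitting each subset of nullable occurrences: Start → Y W gives Y W | Y | W.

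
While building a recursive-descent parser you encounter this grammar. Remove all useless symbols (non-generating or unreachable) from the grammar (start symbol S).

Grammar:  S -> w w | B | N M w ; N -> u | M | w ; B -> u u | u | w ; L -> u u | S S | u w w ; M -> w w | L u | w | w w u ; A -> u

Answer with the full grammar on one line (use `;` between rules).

Generating nonterminals: {A, B, L, M, N, S}.
Reachable from S after that: {B, L, M, N, S}.
Removed useless symbols: {A} and every production mentioning them.

S -> w w | B | N M w; N -> u | M | w; B -> u u | u | w; L -> u u | S S | u w w; M -> w w | L u | w | w w u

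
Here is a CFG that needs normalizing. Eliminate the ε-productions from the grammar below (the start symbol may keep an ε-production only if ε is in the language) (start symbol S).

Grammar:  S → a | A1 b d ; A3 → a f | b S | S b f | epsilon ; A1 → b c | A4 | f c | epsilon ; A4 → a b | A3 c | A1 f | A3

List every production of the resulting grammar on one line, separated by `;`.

The nullable symbols are {A1, A3, A4}.
ε ∉ L(G), so no ε-production is kept.
Expand every rule over subsets of its nullable positions: S → A1 b d gives A1 b d | b d. A4 → A3 c gives A3 c | c. A4 → A1 f gives A1 f | f.

S → a | A1 b d | b d; A3 → a f | b S | S b f; A1 → b c | A4 | f c; A4 → a b | A3 c | c | A1 f | f | A3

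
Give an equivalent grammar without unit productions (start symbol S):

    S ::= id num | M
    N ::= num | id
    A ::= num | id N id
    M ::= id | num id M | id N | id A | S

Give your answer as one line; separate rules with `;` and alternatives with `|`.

Unit pairs: M ⇒* {S}; S ⇒* {M}.
For each unit pair (A, B), copy every non-unit production of B to A, then drop all unit productions.

S ::= id num | id | num id M | id N | id A; N ::= num | id; A ::= num | id N id; M ::= id num | id | num id M | id N | id A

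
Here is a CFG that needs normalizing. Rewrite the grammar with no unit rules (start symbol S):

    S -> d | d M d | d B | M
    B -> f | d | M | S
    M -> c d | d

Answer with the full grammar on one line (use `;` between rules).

Unit pairs: B ⇒* {M, S}; S ⇒* {M}.
Replace each nonterminal's rules with the union of the non-unit rules of every nonterminal it unit-derives.

S -> d | d M d | d B | c d; B -> f | d | d M d | d B | c d; M -> c d | d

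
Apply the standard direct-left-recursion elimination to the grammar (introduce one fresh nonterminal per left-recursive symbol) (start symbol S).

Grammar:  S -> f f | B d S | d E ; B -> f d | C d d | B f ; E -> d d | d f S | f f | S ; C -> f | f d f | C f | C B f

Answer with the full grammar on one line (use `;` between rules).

Directly left-recursive nonterminals: B, C.
For B: α = {f}, β = {f d, C d d}. Rewrite as B → β B' and B' → α B' | ε.
For C: α = {f, B f}, β = {f, f d f}. Rewrite as C → β C' and C' → α C' | ε.

S -> f f | B d S | d E; B -> f d B' | C d d B'; E -> d d | d f S | f f | S; C -> f C' | f d f C'; B' -> f B' | ε; C' -> f C' | B f C' | ε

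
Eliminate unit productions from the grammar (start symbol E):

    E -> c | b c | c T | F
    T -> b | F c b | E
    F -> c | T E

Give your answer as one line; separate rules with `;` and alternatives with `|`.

E -> c | b c | c T | T E; T -> c | b c | c T | T E | b | F c b; F -> c | T E

Unit pairs: E ⇒* {F}; T ⇒* {E, F}.
For every A with A ⇒* B via unit rules, add B's non-unit alternatives to A; then delete every rule of the form X → Y.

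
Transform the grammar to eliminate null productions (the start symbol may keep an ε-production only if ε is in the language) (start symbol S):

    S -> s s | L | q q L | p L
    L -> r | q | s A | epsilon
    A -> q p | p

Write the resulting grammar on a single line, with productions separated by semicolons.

S -> s s | L | q q L | q q | p L | p | ε; L -> r | q | s A; A -> q p | p

The nullable symbols are {L, S}.
ε ∈ L(G) since S is nullable, so keep S → ε.
For each production, add variants omitting each subset of nullable occurrences: S → q q L gives q q L | q q. S → p L gives p L | p.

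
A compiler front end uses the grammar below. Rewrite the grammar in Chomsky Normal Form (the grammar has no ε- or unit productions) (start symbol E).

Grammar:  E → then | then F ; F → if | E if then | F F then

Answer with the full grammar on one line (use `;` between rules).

Introduce a nonterminal for each terminal appearing in a rule of length ≥ 2: X1 → then, X2 → if.
Binarize each right-hand side of length ≥ 3 by chaining fresh nonterminals (Y1, Y2, …): affected rules were F → E X2 X1; F → F F X1.

E → then | X1 F; F → if | E Y1 | F Y2; X1 → then; X2 → if; Y1 → X2 X1; Y2 → F X1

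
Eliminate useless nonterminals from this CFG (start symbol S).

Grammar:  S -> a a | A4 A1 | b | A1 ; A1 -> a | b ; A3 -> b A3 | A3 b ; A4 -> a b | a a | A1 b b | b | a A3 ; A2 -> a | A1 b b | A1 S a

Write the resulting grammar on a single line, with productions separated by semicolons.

S -> a a | A4 A1 | b | A1; A1 -> a | b; A4 -> a b | a a | A1 b b | b

Generating nonterminals: {A1, A2, A4, S}.
Reachable from S after that: {A1, A4, S}.
Removed useless symbols: {A2, A3} and every production mentioning them.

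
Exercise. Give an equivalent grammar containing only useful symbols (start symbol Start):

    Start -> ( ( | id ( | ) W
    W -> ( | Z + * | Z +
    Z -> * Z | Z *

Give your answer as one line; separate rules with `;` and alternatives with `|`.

Start -> ( ( | id ( | ) W; W -> (

Generating nonterminals: {Start, W}.
Reachable from Start after that: {Start, W}.
Removed useless symbols: {Z} and every production mentioning them.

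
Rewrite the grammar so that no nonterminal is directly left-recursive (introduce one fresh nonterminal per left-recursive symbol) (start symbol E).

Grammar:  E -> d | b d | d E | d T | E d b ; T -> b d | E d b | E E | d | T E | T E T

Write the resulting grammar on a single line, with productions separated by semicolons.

E -> d E' | b d E' | d E E' | d T E'; T -> b d T' | E d b T' | E E T' | d T'; E' -> d b E' | ε; T' -> E T' | E T T' | ε

Left recursion appears on E, T.
For E: α = {d b}, β = {d, b d, d E, d T}. Rewrite as E → β E' and E' → α E' | ε.
For T: α = {E, E T}, β = {b d, E d b, E E, d}. Rewrite as T → β T' and T' → α T' | ε.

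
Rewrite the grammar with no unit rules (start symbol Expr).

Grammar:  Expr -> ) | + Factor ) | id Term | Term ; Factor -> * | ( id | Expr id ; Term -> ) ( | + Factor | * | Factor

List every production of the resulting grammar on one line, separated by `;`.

Unit pairs: Expr ⇒* {Factor, Term}; Term ⇒* {Factor}.
Replace each nonterminal's rules with the union of the non-unit rules of every nonterminal it unit-derives.

Expr -> ) ( | + Factor | * | ( id | Expr id | ) | + Factor ) | id Term; Factor -> * | ( id | Expr id; Term -> ) ( | + Factor | * | ( id | Expr id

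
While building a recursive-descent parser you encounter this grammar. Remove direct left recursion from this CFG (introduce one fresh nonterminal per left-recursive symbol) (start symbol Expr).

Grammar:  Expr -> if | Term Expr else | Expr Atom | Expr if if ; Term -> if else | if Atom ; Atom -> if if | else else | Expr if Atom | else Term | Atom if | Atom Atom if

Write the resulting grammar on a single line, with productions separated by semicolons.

Expr -> if Expr1 | Term Expr else Expr1; Term -> if else | if Atom; Atom -> if if Atom1 | else else Atom1 | Expr if Atom Atom1 | else Term Atom1; Expr1 -> Atom Expr1 | if if Expr1 | ε; Atom1 -> if Atom1 | Atom if Atom1 | ε

Directly left-recursive nonterminals: Expr, Atom.
For Expr: α = {Atom, if if}, β = {if, Term Expr else}. Rewrite as Expr → β Expr1 and Expr1 → α Expr1 | ε.
For Atom: α = {if, Atom if}, β = {if if, else else, Expr if Atom, else Term}. Rewrite as Atom → β Atom1 and Atom1 → α Atom1 | ε.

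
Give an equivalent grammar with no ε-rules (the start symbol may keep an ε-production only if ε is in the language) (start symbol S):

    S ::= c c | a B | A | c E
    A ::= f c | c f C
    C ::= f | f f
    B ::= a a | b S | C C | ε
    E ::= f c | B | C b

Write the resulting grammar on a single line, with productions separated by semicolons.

The nullable symbols are {B, E}.
ε ∉ L(G), so no ε-production is kept.
Expand every rule over subsets of its nullable positions: S → a B gives a B | a. S → c E gives c E | c.

S ::= c c | a B | a | A | c E | c; A ::= f c | c f C; C ::= f | f f; B ::= a a | b S | C C; E ::= f c | B | C b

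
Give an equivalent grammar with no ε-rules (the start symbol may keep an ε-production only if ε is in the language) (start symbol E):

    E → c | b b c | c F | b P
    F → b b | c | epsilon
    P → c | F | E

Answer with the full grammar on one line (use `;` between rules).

Nullable set = {F, P}.
ε ∉ L(G), so no ε-production is kept.
Add the nullable-subset variants: E → b P gives b P | b.

E → c | b b c | c F | b P | b; F → b b | c; P → c | F | E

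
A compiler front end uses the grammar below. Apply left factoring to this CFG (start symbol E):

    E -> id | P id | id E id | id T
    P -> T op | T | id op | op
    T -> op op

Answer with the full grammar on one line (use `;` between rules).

E has alternatives sharing prefix 'id': factor to E → id E' with E' → ε | E id | T.
P has alternatives sharing prefix 'T': factor to P → T P' with P' → op | ε.

E -> P id | id E'; P -> id op | op | T P'; T -> op op; E' -> ε | E id | T; P' -> op | ε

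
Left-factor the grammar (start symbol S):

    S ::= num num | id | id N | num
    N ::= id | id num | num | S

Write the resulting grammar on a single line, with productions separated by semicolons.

S has alternatives sharing prefix 'num': factor to S → num S' with S' → num | ε.
S has alternatives sharing prefix 'id': factor to S → id S'' with S'' → ε | N.
N has alternatives sharing prefix 'id': factor to N → id N' with N' → ε | num.

S ::= num S' | id S''; N ::= num | S | id N'; S' ::= num | eps; S'' ::= eps | N; N' ::= eps | num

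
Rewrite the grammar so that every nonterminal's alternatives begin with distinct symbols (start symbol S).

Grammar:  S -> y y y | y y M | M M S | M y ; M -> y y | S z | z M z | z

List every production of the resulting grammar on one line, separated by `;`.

S has alternatives sharing prefix 'y y': factor to S → y y S' with S' → y | M.
S has alternatives sharing prefix 'M': factor to S → M S'' with S'' → M S | y.
M has alternatives sharing prefix 'z': factor to M → z M' with M' → M z | ε.

S -> y y S' | M S''; M -> y y | S z | z M'; S' -> y | M; S'' -> M S | y; M' -> M z | eps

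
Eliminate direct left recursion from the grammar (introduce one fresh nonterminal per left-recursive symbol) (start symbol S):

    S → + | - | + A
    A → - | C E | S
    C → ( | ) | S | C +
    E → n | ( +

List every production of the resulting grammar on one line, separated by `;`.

Directly left-recursive nonterminal: C.
For C: α = {+}, β = {(, ), S}. Rewrite as C → β C' and C' → α C' | ε.

S → + | - | + A; A → - | C E | S; C → ( C' | ) C' | S C'; E → n | ( +; C' → + C' | ε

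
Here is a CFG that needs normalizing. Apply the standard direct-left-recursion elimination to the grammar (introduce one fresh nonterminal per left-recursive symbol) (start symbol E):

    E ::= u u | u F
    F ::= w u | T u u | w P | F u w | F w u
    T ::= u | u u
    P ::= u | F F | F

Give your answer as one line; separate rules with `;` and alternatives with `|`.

E ::= u u | u F; F ::= w u F' | T u u F' | w P F'; T ::= u | u u; P ::= u | F F | F; F' ::= u w F' | w u F' | epsilon

Left recursion appears on F.
For F: α = {u w, w u}, β = {w u, T u u, w P}. Rewrite as F → β F' and F' → α F' | ε.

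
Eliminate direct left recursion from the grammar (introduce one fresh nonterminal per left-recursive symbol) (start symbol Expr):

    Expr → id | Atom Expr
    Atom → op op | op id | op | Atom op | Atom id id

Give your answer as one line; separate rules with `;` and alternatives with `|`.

Left recursion appears on Atom.
For Atom: α = {op, id id}, β = {op op, op id, op}. Rewrite as Atom → β Atom1 and Atom1 → α Atom1 | ε.

Expr → id | Atom Expr; Atom → op op Atom1 | op id Atom1 | op Atom1; Atom1 → op Atom1 | id id Atom1 | ε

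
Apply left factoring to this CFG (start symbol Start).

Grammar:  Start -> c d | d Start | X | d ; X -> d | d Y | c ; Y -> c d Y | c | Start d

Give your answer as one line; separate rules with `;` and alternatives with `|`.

Start has alternatives sharing prefix 'd': factor to Start → d Start1 with Start1 → Start | ε.
X has alternatives sharing prefix 'd': factor to X → d X1 with X1 → ε | Y.
Y has alternatives sharing prefix 'c': factor to Y → c Y1 with Y1 → d Y | ε.

Start -> c d | X | d Start1; X -> c | d X1; Y -> Start d | c Y1; Start1 -> Start | ε; X1 -> ε | Y; Y1 -> d Y | ε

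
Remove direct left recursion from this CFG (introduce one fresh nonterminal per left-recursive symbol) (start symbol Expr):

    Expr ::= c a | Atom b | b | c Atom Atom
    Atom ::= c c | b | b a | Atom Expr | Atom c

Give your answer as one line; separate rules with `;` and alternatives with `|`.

Left recursion appears on Atom.
For Atom: α = {Expr, c}, β = {c c, b, b a}. Rewrite as Atom → β Atom1 and Atom1 → α Atom1 | ε.

Expr ::= c a | Atom b | b | c Atom Atom; Atom ::= c c Atom1 | b Atom1 | b a Atom1; Atom1 ::= Expr Atom1 | c Atom1 | ε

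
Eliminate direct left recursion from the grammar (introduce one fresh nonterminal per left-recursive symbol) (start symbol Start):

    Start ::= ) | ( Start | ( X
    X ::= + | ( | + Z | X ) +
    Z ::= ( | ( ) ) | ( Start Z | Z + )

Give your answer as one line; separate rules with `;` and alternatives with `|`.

Left recursion appears on X, Z.
For X: α = {) +}, β = {+, (, + Z}. Rewrite as X → β X1 and X1 → α X1 | ε.
For Z: α = {+ )}, β = {(, ( ) ), ( Start Z}. Rewrite as Z → β Z1 and Z1 → α Z1 | ε.

Start ::= ) | ( Start | ( X; X ::= + X1 | ( X1 | + Z X1; Z ::= ( Z1 | ( ) ) Z1 | ( Start Z Z1; X1 ::= ) + X1 | ε; Z1 ::= + ) Z1 | ε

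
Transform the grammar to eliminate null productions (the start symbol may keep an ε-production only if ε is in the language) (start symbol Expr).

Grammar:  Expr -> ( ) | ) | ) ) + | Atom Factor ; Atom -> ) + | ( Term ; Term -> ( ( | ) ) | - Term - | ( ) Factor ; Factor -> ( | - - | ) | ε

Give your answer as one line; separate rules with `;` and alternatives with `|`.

Expr -> ( ) | ) | ) ) + | Atom Factor | Atom; Atom -> ) + | ( Term; Term -> ( ( | ) ) | - Term - | ( ) Factor | ( ); Factor -> ( | - - | )

Nullable set = {Factor}.
ε ∉ L(G), so no ε-production is kept.
Expand every rule over subsets of its nullable positions: Expr → Atom Factor gives Atom Factor | Atom. Term → ( ) Factor gives ( ) Factor | ( ).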